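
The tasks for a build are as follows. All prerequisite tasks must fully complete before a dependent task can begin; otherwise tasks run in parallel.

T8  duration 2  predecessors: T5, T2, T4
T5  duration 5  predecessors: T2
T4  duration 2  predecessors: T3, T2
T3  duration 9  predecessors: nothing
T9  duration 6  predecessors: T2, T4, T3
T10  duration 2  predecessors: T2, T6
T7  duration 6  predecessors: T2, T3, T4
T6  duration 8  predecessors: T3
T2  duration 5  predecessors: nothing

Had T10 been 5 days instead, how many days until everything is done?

Actual critical path: T3→T6→T10 = 9+8+2 = 19 ⇒ 19 days.
Since T10 is critical, the +3 change carries straight to that chain (now 22 days).
That remains the longest chain; total 22 days.

22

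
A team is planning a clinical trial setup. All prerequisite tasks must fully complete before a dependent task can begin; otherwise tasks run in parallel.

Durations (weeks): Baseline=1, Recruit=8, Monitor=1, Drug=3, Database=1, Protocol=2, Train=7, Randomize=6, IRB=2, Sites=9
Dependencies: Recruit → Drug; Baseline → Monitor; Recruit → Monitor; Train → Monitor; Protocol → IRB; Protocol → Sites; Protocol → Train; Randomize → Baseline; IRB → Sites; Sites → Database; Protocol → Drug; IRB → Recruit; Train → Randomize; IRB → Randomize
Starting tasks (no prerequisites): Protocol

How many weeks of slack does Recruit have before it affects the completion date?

Critical path: Protocol→Train→Randomize→Baseline→Monitor = 2+7+6+1+1 = 17, so the finish is 17 weeks.
Longest path through Recruit: 15 weeks (earliest finish 12, latest finish 14).
Float = 17 − 15 = 2.

2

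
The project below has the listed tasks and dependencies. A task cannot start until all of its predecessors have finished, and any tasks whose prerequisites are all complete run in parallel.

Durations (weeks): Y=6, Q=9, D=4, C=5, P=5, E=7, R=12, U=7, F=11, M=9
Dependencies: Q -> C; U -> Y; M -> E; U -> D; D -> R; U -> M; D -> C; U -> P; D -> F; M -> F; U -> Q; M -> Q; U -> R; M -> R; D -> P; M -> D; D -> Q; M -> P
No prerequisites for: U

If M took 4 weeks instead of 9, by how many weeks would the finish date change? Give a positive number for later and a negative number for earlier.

Actual critical path: U→M→D→Q→C = 7+9+4+9+5 = 34 ⇒ 34 weeks.
Since M is critical, the -5 change carries straight to that chain (now 29 weeks).
The critical path is still U→M→D→Q→C; finish is now 29 weeks.
Change in finish: 29 − 34 = -5 weeks.

-5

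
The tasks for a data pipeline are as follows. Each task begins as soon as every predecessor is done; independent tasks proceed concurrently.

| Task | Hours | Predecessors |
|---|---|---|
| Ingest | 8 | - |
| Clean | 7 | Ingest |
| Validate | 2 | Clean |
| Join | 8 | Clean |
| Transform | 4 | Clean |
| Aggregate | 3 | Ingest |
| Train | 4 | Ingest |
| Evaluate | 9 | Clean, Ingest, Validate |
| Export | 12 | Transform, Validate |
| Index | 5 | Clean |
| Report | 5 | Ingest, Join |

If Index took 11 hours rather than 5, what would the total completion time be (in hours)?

Baseline: Ingest→Clean→Transform→Export = 8+7+4+12 = 31 → 31 hours.
Index is off the critical path — its longest chain is 20 hours, giving 11 of slack.
That remains the longest chain; total 31 hours.

31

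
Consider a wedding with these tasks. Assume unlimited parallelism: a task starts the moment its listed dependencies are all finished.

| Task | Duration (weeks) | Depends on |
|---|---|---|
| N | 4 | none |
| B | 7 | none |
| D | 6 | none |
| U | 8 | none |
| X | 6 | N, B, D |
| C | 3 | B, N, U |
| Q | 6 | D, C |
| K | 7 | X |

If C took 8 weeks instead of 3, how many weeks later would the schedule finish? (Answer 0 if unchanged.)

As given, the longest chain is B→X→K = 7+6+7 = 20, so the finish is 20 weeks.
C is off the critical path — its longest chain is 17 weeks, giving 3 of slack.
New critical path: U→C→Q = 8+8+6 = 22 ⇒ 22 weeks.
Change in finish: 22 − 20 = +2 weeks.

2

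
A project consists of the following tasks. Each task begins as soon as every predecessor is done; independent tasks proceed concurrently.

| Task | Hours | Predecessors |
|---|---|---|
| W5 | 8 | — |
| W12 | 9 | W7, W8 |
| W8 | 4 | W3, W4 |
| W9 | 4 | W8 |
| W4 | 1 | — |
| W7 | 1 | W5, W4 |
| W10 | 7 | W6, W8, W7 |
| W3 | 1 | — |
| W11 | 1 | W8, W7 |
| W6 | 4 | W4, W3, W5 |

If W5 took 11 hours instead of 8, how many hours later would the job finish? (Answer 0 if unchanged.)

3

The binding path is W5→W6→W10 = 8+4+7 = 19; finish at 19 hours.
Since W5 is critical, the +3 change carries straight to that chain (now 22 hours).
That remains the longest chain; total 22 hours.
Change in finish: 22 − 19 = +3 hours.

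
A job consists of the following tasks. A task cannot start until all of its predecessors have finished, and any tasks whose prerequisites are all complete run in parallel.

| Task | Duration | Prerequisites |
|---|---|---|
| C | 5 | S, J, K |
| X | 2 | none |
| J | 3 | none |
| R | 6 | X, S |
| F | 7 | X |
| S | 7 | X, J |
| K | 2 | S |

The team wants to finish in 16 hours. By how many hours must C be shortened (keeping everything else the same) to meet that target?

Current finish: 17 hours; target: 16.
C is on every critical path, so each hour cut from C cuts the finish by one (this holds down to a finish of 16).
Need 17 − 16 = 1 hour off C → C becomes 4 hours, finish becomes 16.

1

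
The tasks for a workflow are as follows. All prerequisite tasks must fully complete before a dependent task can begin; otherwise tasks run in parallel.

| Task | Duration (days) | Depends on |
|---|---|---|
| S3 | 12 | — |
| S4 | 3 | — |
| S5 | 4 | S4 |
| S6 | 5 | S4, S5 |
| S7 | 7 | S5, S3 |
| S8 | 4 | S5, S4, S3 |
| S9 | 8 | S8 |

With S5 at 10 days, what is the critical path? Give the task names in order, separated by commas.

The binding path is S3→S8→S9 = 12+4+8 = 24; finish at 24 days.
The longest path through S5 is only 19 days, so S5 has float 5.
The binding chain switches to S4→S5→S8→S9 = 3+10+4+8 = 25; finish 25 days.

S4, S5, S8, S9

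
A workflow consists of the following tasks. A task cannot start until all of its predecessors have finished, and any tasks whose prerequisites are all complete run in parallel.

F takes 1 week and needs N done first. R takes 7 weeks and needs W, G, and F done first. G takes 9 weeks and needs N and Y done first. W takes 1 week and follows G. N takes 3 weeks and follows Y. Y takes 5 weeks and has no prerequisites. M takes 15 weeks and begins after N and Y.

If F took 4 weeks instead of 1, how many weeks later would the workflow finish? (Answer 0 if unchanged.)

Baseline: Y→N→G→W→R = 5+3+9+1+7 = 25 → 25 weeks.
The longest path through F is only 16 weeks, so F has float 9.
That remains the longest chain; total 25 weeks.
Change in finish: 25 − 25 = +0 weeks.

0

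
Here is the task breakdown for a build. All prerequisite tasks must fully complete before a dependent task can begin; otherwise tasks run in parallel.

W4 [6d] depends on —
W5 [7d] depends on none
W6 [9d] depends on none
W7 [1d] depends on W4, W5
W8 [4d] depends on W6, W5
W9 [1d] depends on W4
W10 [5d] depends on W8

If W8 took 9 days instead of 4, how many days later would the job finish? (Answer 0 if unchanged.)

As given, the longest chain is W6→W8→W10 = 9+4+5 = 18, so the finish is 18 days.
W8 is on the critical path; changing it to 9 makes that path 23 days.
No other chain overtakes it, so the finish is 23 days.
Change in finish: 23 − 18 = +5 days.

5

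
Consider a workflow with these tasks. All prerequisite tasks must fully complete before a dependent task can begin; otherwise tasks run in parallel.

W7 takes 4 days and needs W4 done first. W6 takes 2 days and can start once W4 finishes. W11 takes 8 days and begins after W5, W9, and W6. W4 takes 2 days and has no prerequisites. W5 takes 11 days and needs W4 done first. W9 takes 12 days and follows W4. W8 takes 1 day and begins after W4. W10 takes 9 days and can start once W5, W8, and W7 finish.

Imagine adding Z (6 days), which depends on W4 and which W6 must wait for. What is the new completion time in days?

22

Originally the plan takes 22 days.
With Z inserted, W6 now waits for max(W4, Z).
New critical path: W4→W5→W10 = 2+11+9 = 22 ⇒ 22 days.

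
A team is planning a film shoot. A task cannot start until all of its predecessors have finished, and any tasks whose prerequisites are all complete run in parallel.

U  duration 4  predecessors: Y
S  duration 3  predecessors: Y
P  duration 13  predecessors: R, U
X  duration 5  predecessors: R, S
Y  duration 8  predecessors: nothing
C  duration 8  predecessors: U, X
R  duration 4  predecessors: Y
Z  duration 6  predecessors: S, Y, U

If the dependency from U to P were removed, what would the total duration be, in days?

With the dependency in place, Y→U→P = 8+4+13 = 25 sets the finish at 25 days.
Dropping U→P doesn't change P's earliest start (12); another predecessor still binds.
New critical path: Y→R→X→C = 8+4+5+8 = 25 ⇒ 25 days.

25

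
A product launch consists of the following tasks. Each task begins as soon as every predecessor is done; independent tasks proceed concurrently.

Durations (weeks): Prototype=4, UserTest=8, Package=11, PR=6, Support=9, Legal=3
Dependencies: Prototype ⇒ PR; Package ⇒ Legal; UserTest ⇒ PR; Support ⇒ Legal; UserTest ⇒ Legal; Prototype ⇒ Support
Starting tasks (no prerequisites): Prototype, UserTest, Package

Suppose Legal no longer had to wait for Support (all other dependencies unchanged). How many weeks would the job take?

Original critical path: Prototype→Support→Legal = 4+9+3 = 16 ⇒ 16 weeks.
Without Support→Legal, Legal's earliest start moves from 13 to 11.
New critical path: UserTest→PR = 8+6 = 14 ⇒ 14 weeks.

14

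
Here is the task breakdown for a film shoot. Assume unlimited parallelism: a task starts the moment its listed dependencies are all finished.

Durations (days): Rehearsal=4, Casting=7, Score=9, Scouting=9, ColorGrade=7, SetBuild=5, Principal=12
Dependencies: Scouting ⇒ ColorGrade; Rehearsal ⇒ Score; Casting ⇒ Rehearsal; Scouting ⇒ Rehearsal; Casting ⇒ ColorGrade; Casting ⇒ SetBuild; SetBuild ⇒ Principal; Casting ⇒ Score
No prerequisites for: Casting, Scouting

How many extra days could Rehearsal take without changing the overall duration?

The longest chain is Casting→SetBuild→Principal = 7+5+12 = 24; overall finish 24 days.
The longest chain containing Rehearsal totals 22 days.
Float = 24 − 22 = 2.

2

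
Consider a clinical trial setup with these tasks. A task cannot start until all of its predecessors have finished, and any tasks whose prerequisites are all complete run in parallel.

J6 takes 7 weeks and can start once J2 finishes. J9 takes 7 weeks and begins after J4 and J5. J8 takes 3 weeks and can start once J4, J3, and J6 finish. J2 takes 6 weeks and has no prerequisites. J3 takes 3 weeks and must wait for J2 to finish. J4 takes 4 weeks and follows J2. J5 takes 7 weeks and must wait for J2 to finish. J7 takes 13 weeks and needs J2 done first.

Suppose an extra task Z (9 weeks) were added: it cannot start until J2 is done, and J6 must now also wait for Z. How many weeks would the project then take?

Originally the project takes 20 weeks.
With Z inserted, J6 now waits for max(J2, Z).
New critical path: J2→Z→J6→J8 = 6+9+7+3 = 25 ⇒ 25 weeks.

25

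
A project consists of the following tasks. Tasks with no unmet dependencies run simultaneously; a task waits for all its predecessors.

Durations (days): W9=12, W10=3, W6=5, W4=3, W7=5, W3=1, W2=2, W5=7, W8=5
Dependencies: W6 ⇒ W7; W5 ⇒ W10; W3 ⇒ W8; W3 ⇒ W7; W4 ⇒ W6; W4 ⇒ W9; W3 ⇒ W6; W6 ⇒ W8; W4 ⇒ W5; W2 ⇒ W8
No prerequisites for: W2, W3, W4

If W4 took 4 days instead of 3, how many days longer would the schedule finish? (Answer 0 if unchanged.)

Actual critical path: W4→W9 = 3+12 = 15 ⇒ 15 days.
W4 lies on that path, so at 4 days the path becomes 16 days.
The critical path is still W4→W9; finish is now 16 days.
Change in finish: 16 − 15 = +1 days.

1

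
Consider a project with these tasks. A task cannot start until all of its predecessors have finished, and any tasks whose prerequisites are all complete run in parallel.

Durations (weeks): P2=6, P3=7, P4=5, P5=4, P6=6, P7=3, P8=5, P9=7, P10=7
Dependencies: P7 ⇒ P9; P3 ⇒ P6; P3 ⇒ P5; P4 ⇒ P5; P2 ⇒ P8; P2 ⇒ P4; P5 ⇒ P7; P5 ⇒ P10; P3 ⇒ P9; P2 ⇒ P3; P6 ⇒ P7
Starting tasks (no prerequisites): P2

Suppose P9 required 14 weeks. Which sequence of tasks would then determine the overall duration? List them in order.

Critical path before the change: P2→P3→P6→P7→P9 = 6+7+6+3+7 = 29 giving 29 weeks.
P9 lies on that path, so at 14 weeks the path becomes 36 weeks.
The critical path is still P2→P3→P6→P7→P9; finish is now 36 weeks.

P2, P3, P6, P7, P9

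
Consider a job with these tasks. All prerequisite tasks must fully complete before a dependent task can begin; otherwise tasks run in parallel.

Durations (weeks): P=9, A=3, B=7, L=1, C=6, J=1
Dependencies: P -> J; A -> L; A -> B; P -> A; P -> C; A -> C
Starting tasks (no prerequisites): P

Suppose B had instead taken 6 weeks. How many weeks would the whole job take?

Actual critical path: P→A→B = 9+3+7 = 19 ⇒ 19 weeks.
B is on the critical path; changing it to 6 makes that path 18 weeks.
The critical path is still P→A→B; finish is now 18 weeks.

18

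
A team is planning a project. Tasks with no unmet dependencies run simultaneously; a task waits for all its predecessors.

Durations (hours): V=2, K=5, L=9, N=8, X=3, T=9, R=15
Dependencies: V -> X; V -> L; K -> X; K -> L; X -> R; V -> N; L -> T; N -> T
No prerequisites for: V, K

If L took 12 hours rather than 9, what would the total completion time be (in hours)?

Baseline: K→L→T = 5+9+9 = 23 → 23 hours.
L is on the critical path; changing it to 12 makes that path 26 hours.
That remains the longest chain; total 26 hours.

26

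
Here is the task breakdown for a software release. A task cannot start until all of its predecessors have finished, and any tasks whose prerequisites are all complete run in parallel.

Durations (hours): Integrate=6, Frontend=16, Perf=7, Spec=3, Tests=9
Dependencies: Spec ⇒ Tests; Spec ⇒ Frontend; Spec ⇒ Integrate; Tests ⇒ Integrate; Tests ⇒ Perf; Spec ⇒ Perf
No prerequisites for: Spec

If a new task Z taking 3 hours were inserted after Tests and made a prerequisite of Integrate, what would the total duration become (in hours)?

21

Originally the job takes 19 hours.
With Z inserted, Integrate now waits for max(Spec, Tests, Z).
New critical path: Spec→Tests→Z→Integrate = 3+9+3+6 = 21 ⇒ 21 hours.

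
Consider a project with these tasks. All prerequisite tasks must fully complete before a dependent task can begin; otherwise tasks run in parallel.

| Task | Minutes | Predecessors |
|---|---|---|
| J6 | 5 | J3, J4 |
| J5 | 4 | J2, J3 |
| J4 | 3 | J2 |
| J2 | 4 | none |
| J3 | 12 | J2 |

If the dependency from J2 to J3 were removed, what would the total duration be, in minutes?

Original critical path: J2→J3→J6 = 4+12+5 = 21 ⇒ 21 minutes.
Without J2→J3, J3's earliest start moves from 4 to 0.
After: J3→J6 = 12+5 = 17 → 17 minutes.

17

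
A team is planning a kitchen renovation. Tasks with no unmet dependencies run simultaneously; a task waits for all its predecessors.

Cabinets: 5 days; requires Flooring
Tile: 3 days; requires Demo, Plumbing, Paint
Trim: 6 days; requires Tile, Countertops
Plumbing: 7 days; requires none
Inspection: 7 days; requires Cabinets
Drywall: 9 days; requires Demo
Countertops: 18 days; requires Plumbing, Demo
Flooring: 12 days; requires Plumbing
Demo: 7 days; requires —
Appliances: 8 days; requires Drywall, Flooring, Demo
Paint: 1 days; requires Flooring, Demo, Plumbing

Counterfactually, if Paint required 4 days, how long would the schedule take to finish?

32

Actual critical path: Demo→Countertops→Trim = 7+18+6 = 31 ⇒ 31 days.
Paint has 2 days of float (longest path through it is 29).
Now Plumbing→Flooring→Paint→Tile→Trim = 7+12+4+3+6 = 32 is longest, so the finish becomes 32 days.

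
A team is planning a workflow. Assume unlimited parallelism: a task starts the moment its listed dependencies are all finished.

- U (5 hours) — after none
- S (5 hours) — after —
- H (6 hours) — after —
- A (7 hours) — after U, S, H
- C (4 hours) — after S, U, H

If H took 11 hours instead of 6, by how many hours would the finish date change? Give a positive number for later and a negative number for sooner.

5

Actual critical path: H→A = 6+7 = 13 ⇒ 13 hours.
H is on the critical path; changing it to 11 makes that path 18 hours.
No other chain overtakes it, so the finish is 18 hours.
Change in finish: 18 − 13 = +5 hours.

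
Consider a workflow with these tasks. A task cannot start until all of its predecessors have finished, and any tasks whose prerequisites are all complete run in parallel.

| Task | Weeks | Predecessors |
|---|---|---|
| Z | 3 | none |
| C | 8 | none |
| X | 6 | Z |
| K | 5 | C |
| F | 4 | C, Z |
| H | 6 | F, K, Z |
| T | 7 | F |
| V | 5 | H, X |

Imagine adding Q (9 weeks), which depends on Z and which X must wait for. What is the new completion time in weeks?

Originally the job takes 24 weeks.
With Q inserted, X now waits for max(Z, Q).
New critical path: C→K→H→V = 8+5+6+5 = 24 ⇒ 24 weeks.

24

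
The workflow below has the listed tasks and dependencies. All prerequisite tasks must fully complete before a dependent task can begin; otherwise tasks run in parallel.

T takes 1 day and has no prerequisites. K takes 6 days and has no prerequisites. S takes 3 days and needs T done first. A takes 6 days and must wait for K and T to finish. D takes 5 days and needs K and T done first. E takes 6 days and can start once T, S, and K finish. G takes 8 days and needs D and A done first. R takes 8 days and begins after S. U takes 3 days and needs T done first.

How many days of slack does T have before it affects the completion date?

5

The longest chain is K→A→G = 6+6+8 = 20; overall finish 20 days.
Longest path through T: 15 days (earliest finish 1, latest finish 6).
Slack of T = 5 − 0 = 5 days.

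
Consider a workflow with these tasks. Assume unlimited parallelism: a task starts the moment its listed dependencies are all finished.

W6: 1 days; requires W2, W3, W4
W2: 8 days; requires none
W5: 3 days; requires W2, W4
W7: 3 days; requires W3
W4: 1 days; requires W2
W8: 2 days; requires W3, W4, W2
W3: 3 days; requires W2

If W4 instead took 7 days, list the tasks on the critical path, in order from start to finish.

W2, W4, W5

Actual critical path: W2→W3→W7 = 8+3+3 = 14 ⇒ 14 days.
W4 is off the critical path — its longest chain is 12 days, giving 2 of slack.
Now W2→W4→W5 = 8+7+3 = 18 is longest, so the finish becomes 18 days.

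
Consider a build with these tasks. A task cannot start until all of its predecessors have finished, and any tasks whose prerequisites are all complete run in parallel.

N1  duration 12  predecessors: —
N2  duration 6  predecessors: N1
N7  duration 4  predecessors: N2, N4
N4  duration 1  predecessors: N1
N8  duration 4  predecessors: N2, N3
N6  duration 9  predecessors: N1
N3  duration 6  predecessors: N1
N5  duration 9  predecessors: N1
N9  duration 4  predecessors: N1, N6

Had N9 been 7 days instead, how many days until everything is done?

28

Actual critical path: N1→N6→N9 = 12+9+4 = 25 ⇒ 25 days.
N9 lies on that path, so at 7 days the path becomes 28 days.
The critical path is still N1→N6→N9; finish is now 28 days.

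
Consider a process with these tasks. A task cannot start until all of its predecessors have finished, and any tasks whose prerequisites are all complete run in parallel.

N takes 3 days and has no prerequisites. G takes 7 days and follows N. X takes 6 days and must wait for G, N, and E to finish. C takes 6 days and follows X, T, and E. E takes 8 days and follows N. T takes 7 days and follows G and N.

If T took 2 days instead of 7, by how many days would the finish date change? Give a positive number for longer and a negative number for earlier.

0

Actual critical path: N→G→T→C = 3+7+7+6 = 23 ⇒ 23 days.
T is on the critical path; changing it to 2 makes that path 18 days.
The binding chain switches to N→E→X→C = 3+8+6+6 = 23; finish 23 days.
Change in finish: 23 − 23 = +0 days.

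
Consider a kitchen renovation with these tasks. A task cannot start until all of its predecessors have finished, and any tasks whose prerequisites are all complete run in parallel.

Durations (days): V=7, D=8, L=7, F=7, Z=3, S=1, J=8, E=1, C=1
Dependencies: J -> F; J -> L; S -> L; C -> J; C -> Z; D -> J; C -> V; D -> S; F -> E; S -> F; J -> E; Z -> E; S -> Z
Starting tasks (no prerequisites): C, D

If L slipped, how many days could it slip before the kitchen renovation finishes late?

1

Critical path: D→J→F→E = 8+8+7+1 = 24, so the finish is 24 days.
L finishes as early as 23 and must finish by 24.
Float = 24 − 23 = 1.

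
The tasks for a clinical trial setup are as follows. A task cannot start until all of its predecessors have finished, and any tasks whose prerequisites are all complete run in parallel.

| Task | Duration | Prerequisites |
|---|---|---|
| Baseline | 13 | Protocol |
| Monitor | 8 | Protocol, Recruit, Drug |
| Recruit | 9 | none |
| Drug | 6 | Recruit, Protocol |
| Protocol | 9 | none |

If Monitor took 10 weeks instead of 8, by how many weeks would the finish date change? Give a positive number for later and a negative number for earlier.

2

Critical path before the change: Protocol→Drug→Monitor = 9+6+8 = 23 giving 23 weeks.
Monitor is on the critical path; changing it to 10 makes that path 25 weeks.
No other chain overtakes it, so the finish is 25 weeks.
Change in finish: 25 − 23 = +2 weeks.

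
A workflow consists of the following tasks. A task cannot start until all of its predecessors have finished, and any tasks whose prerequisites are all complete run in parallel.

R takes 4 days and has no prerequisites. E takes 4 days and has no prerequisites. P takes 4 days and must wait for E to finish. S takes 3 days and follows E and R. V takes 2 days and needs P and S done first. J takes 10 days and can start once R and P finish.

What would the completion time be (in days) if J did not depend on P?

14

Before: longest chain E→P→J = 4+4+10 = 18, finish 18.
Without P→J, J's earliest start moves from 8 to 4.
After: R→J = 4+10 = 14 → 14 days.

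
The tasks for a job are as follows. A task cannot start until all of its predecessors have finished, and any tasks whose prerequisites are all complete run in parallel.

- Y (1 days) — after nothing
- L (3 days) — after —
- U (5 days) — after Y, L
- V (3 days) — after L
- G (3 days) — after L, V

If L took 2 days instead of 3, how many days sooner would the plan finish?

1

Critical path before the change: L→V→G = 3+3+3 = 9 giving 9 days.
Since L is critical, the -1 change carries straight to that chain (now 8 days).
That remains the longest chain; total 8 days.
Change in finish: 8 − 9 = -1 days.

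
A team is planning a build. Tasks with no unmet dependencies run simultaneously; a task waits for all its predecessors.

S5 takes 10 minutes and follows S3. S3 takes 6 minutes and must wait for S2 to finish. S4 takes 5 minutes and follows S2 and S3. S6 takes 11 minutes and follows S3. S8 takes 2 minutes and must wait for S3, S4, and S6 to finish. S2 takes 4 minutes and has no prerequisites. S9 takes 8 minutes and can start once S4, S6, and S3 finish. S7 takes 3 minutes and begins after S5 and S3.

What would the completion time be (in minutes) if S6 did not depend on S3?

Before: longest chain S2→S3→S6→S9 = 4+6+11+8 = 29, finish 29.
Without S3→S6, S6's earliest start moves from 10 to 0.
New critical path: S2→S3→S4→S9 = 4+6+5+8 = 23 ⇒ 23 minutes.

23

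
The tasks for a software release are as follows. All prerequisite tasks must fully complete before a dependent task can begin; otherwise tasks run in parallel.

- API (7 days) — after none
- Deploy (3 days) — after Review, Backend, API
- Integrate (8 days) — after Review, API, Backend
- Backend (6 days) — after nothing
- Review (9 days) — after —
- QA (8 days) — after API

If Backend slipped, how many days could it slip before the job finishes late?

3

The longest chain is Review→Integrate = 9+8 = 17; overall finish 17 days.
Longest path through Backend: 14 days (earliest finish 6, latest finish 9).
Float = 17 − 14 = 3.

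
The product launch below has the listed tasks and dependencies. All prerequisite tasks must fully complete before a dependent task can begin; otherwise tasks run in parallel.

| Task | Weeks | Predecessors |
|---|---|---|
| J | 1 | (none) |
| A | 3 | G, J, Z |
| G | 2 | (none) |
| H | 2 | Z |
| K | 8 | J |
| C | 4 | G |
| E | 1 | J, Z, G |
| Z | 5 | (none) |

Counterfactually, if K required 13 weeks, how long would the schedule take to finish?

14

The binding path is J→K = 1+8 = 9; finish at 9 weeks.
K is on the critical path; changing it to 13 makes that path 14 weeks.
The critical path is still J→K; finish is now 14 weeks.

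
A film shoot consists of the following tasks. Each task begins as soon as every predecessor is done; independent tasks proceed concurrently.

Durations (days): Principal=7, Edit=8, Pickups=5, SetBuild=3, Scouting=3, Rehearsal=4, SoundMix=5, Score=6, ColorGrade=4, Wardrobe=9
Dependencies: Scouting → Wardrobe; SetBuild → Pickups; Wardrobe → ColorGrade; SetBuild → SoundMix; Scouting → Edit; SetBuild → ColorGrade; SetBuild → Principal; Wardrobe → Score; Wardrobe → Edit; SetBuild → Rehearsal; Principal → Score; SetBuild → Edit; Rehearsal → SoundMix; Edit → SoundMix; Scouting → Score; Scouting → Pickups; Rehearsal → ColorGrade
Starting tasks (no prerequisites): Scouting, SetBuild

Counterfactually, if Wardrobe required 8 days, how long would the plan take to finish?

24

As given, the longest chain is Scouting→Wardrobe→Edit→SoundMix = 3+9+8+5 = 25, so the finish is 25 days.
Wardrobe lies on that path, so at 8 days the path becomes 24 days.
The critical path is still Scouting→Wardrobe→Edit→SoundMix; finish is now 24 days.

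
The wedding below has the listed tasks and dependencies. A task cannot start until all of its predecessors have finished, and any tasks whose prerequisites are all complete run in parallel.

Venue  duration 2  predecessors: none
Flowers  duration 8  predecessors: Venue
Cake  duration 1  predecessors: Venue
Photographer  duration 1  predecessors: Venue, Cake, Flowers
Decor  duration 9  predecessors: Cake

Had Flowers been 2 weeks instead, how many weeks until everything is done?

12

The binding path is Venue→Cake→Decor = 2+1+9 = 12; finish at 12 weeks.
Flowers has 1 week of float (longest path through it is 11).
That remains the longest chain; total 12 weeks.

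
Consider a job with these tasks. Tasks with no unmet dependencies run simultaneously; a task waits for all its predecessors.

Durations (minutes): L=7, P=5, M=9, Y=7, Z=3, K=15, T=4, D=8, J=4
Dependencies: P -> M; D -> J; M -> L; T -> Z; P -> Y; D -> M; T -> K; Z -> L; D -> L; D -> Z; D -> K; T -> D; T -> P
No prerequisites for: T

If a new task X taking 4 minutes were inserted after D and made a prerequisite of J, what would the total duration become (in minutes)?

Originally the project takes 28 minutes.
With X inserted, J now waits for max(D, X).
New critical path: T→D→M→L = 4+8+9+7 = 28 ⇒ 28 minutes.

28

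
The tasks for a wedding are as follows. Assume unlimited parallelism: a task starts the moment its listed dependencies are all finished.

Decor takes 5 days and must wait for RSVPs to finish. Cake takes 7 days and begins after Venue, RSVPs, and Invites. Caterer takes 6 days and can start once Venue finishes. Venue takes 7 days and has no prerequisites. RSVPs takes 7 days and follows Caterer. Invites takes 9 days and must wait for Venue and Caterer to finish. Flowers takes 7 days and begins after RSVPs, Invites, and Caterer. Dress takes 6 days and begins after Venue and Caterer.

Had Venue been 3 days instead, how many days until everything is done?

25

The binding path is Venue→Caterer→Invites→Flowers = 7+6+9+7 = 29; finish at 29 days.
Venue lies on that path, so at 3 days the path becomes 25 days.
That remains the longest chain; total 25 days.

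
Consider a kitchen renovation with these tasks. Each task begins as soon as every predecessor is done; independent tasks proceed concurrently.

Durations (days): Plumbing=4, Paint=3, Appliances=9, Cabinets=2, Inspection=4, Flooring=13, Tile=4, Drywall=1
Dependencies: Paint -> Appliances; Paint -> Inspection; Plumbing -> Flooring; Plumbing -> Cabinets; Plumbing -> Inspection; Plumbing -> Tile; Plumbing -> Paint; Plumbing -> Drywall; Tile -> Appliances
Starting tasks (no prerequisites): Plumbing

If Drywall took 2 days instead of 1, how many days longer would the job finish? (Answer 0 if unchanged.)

Critical path before the change: Plumbing→Flooring = 4+13 = 17 giving 17 days.
The longest path through Drywall is only 5 days, so Drywall has float 12.
That remains the longest chain; total 17 days.
Change in finish: 17 − 17 = +0 days.

0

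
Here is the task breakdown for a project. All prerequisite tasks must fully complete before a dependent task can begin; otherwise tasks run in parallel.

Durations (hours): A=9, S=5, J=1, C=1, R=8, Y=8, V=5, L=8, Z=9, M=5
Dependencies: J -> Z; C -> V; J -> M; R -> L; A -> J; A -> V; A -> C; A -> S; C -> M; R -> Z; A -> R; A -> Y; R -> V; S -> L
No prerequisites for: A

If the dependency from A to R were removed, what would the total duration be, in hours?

22

With the dependency in place, A→R→Z = 9+8+9 = 26 sets the finish at 26 hours.
Without A→R, R's earliest start moves from 9 to 0.
New critical path: A→S→L = 9+5+8 = 22 ⇒ 22 hours.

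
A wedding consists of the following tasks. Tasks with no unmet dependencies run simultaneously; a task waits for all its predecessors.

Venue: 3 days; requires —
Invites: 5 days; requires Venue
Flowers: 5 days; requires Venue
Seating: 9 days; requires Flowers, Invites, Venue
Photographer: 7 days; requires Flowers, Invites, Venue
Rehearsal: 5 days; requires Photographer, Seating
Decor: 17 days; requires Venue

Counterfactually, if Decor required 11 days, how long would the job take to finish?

22

Critical path before the change: Venue→Invites→Seating→Rehearsal = 3+5+9+5 = 22 giving 22 days.
Decor has 2 days of float (longest path through it is 20).
No other chain overtakes it, so the finish is 22 days.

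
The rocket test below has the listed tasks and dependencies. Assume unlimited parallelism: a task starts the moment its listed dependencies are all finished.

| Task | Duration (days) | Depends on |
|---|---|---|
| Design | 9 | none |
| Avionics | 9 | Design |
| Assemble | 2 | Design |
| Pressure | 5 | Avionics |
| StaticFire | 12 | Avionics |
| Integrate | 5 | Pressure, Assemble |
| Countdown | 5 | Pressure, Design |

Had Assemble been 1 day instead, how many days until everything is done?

As given, the longest chain is Design→Avionics→StaticFire = 9+9+12 = 30, so the finish is 30 days.
Assemble has 14 days of float (longest path through it is 16).
No other chain overtakes it, so the finish is 30 days.

30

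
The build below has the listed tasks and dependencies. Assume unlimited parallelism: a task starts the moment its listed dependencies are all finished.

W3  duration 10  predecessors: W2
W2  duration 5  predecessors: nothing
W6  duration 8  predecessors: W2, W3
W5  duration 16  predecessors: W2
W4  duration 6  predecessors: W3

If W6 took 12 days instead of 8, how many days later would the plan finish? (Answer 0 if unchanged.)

Actual critical path: W2→W3→W6 = 5+10+8 = 23 ⇒ 23 days.
W6 is on the critical path; changing it to 12 makes that path 27 days.
The critical path is still W2→W3→W6; finish is now 27 days.
Change in finish: 27 − 23 = +4 days.

4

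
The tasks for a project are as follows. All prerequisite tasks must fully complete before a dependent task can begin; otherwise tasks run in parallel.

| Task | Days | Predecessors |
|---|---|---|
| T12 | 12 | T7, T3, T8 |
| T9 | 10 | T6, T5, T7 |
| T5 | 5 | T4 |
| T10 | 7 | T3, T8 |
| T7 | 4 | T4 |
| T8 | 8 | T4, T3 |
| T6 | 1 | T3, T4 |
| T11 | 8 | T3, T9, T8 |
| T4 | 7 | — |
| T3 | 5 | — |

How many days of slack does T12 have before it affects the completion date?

The longest chain is T4→T5→T9→T11 = 7+5+10+8 = 30; overall finish 30 days.
Longest path through T12: 27 days (earliest finish 27, latest finish 30).
Float = 30 − 27 = 3.

3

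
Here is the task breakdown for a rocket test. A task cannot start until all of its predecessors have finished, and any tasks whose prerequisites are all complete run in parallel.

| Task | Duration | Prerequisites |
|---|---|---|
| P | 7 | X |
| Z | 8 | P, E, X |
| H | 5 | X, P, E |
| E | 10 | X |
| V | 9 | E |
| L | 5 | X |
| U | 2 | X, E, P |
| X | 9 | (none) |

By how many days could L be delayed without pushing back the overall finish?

14

Critical path: X→E→V = 9+10+9 = 28, so the finish is 28 days.
L finishes as early as 14 and must finish by 28.
Float = 28 − 14 = 14.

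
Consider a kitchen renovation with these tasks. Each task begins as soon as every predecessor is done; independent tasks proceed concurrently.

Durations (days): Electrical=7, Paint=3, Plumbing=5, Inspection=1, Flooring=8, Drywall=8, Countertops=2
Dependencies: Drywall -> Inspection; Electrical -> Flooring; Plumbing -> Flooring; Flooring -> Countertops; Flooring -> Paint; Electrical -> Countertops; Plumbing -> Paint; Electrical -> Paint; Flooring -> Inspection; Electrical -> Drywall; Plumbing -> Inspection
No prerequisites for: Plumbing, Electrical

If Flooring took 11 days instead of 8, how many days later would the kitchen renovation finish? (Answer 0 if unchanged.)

3

The binding path is Electrical→Flooring→Paint = 7+8+3 = 18; finish at 18 days.
Since Flooring is critical, the +3 change carries straight to that chain (now 21 days).
No other chain overtakes it, so the finish is 21 days.
Change in finish: 21 − 18 = +3 days.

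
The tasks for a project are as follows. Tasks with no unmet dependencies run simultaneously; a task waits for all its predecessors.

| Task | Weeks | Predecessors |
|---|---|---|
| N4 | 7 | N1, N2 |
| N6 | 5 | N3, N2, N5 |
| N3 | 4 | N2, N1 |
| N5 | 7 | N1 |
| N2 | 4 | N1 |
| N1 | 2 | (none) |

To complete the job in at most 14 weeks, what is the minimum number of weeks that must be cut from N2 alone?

1

Current finish: 15 weeks; target: 14.
N2 is on every critical path, so each week cut from N2 cuts the finish by one (this holds down to a finish of 14).
Need 15 − 14 = 1 week off N2 → N2 becomes 3 weeks, finish becomes 14.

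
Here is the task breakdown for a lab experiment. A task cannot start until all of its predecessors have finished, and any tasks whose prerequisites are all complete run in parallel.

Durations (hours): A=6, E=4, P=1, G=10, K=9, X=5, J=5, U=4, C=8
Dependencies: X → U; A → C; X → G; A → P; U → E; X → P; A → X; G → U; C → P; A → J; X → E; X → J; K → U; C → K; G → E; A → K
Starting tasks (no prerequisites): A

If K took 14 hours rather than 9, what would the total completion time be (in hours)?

36

As given, the longest chain is A→C→K→U→E = 6+8+9+4+4 = 31, so the finish is 31 hours.
Since K is critical, the +5 change carries straight to that chain (now 36 hours).
That remains the longest chain; total 36 hours.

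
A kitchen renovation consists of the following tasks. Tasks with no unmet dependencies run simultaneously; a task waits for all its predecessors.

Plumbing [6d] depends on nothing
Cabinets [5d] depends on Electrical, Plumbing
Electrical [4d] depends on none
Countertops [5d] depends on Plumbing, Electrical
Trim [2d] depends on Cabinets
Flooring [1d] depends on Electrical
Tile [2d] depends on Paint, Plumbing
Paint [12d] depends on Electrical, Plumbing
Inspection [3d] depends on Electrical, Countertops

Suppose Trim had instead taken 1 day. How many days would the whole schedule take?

20

Critical path before the change: Plumbing→Paint→Tile = 6+12+2 = 20 giving 20 days.
Trim is off the critical path — its longest chain is 13 days, giving 7 of slack.
That remains the longest chain; total 20 days.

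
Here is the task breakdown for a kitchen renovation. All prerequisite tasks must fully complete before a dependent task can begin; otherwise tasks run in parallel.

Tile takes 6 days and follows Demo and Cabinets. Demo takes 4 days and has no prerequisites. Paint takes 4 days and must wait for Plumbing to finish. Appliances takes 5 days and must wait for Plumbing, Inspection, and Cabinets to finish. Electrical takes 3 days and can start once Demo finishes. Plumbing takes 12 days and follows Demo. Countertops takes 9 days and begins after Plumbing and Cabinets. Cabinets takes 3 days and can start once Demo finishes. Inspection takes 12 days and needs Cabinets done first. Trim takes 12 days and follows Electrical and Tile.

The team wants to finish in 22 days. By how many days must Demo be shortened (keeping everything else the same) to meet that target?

Current finish: 25 days; target: 22.
Demo is on every critical path, so each day cut from Demo cuts the finish by one (this holds down to a finish of 22).
Need 25 − 22 = 3 days off Demo → Demo becomes 1 day, finish becomes 22.

3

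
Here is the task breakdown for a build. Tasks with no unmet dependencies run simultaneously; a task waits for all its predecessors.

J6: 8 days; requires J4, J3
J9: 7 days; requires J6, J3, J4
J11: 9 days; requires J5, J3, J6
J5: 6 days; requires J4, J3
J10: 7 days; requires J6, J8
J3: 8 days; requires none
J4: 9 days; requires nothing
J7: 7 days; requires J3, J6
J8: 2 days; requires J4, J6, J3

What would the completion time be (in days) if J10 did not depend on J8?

Before: longest chain J4→J6→J8→J10 = 9+8+2+7 = 26, finish 26.
Without J8→J10, J10's earliest start moves from 19 to 17.
The longest chain is now J4→J6→J11 = 9+8+9 = 26, so the build takes 26 days.

26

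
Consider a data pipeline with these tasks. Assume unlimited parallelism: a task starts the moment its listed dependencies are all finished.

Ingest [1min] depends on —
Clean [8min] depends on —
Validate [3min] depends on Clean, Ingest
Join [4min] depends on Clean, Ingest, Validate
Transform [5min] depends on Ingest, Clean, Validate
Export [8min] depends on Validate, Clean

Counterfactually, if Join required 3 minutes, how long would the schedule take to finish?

19

The binding path is Clean→Validate→Export = 8+3+8 = 19; finish at 19 minutes.
Join is off the critical path — its longest chain is 15 minutes, giving 4 of slack.
That remains the longest chain; total 19 minutes.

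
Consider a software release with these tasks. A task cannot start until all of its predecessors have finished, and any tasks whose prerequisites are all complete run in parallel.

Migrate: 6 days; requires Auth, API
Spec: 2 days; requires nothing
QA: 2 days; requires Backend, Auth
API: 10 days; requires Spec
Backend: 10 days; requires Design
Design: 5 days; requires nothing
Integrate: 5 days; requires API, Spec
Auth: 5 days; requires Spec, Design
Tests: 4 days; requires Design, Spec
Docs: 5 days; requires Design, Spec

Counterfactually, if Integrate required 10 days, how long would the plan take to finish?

22

Actual critical path: Spec→API→Migrate = 2+10+6 = 18 ⇒ 18 days.
The longest path through Integrate is only 17 days, so Integrate has float 1.
Now Spec→API→Integrate = 2+10+10 = 22 is longest, so the finish becomes 22 days.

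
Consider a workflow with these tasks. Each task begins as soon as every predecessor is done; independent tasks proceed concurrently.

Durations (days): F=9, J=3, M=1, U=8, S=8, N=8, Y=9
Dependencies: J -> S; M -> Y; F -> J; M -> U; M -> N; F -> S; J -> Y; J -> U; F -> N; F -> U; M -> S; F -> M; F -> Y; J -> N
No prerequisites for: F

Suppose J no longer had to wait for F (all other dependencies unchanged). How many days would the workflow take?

19

Before: longest chain F→J→Y = 9+3+9 = 21, finish 21.
Without F→J, J's earliest start moves from 9 to 0.
New critical path: F→M→Y = 9+1+9 = 19 ⇒ 19 days.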